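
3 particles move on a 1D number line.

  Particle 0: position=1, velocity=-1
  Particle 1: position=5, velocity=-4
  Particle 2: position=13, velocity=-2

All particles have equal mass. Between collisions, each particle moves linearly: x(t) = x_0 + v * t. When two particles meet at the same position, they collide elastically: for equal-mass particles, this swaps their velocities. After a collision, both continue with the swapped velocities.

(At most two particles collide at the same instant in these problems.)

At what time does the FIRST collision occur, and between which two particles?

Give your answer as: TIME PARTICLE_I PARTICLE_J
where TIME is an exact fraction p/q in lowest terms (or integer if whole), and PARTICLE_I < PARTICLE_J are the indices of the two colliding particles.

Answer: 4/3 0 1

Derivation:
Pair (0,1): pos 1,5 vel -1,-4 -> gap=4, closing at 3/unit, collide at t=4/3
Pair (1,2): pos 5,13 vel -4,-2 -> not approaching (rel speed -2 <= 0)
Earliest collision: t=4/3 between 0 and 1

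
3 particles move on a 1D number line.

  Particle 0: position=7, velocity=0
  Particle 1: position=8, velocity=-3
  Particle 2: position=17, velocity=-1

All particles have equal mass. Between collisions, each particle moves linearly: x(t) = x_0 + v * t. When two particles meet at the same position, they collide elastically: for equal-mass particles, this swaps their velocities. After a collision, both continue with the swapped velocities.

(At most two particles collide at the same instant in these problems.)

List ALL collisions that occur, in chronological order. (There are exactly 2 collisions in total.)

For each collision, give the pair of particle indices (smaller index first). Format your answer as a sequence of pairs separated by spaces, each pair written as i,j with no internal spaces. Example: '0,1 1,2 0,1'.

Answer: 0,1 1,2

Derivation:
Collision at t=1/3: particles 0 and 1 swap velocities; positions: p0=7 p1=7 p2=50/3; velocities now: v0=-3 v1=0 v2=-1
Collision at t=10: particles 1 and 2 swap velocities; positions: p0=-22 p1=7 p2=7; velocities now: v0=-3 v1=-1 v2=0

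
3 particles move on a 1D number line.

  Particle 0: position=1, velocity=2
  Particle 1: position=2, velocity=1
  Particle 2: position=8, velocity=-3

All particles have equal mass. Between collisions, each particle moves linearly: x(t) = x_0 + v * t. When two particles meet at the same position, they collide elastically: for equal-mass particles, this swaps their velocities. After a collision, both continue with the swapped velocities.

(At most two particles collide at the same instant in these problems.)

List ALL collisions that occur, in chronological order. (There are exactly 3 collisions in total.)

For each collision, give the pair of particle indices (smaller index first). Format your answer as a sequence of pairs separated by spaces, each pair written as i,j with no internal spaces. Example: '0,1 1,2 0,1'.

Collision at t=1: particles 0 and 1 swap velocities; positions: p0=3 p1=3 p2=5; velocities now: v0=1 v1=2 v2=-3
Collision at t=7/5: particles 1 and 2 swap velocities; positions: p0=17/5 p1=19/5 p2=19/5; velocities now: v0=1 v1=-3 v2=2
Collision at t=3/2: particles 0 and 1 swap velocities; positions: p0=7/2 p1=7/2 p2=4; velocities now: v0=-3 v1=1 v2=2

Answer: 0,1 1,2 0,1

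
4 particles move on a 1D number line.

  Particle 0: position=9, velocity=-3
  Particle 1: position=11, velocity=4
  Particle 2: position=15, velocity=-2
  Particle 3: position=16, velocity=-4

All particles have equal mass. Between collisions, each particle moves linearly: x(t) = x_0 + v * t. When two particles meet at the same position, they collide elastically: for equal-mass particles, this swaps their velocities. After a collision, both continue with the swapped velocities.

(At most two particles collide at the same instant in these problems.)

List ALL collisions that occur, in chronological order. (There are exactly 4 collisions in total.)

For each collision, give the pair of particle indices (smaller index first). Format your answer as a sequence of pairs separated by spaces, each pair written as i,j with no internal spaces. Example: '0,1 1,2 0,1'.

Answer: 2,3 1,2 2,3 0,1

Derivation:
Collision at t=1/2: particles 2 and 3 swap velocities; positions: p0=15/2 p1=13 p2=14 p3=14; velocities now: v0=-3 v1=4 v2=-4 v3=-2
Collision at t=5/8: particles 1 and 2 swap velocities; positions: p0=57/8 p1=27/2 p2=27/2 p3=55/4; velocities now: v0=-3 v1=-4 v2=4 v3=-2
Collision at t=2/3: particles 2 and 3 swap velocities; positions: p0=7 p1=40/3 p2=41/3 p3=41/3; velocities now: v0=-3 v1=-4 v2=-2 v3=4
Collision at t=7: particles 0 and 1 swap velocities; positions: p0=-12 p1=-12 p2=1 p3=39; velocities now: v0=-4 v1=-3 v2=-2 v3=4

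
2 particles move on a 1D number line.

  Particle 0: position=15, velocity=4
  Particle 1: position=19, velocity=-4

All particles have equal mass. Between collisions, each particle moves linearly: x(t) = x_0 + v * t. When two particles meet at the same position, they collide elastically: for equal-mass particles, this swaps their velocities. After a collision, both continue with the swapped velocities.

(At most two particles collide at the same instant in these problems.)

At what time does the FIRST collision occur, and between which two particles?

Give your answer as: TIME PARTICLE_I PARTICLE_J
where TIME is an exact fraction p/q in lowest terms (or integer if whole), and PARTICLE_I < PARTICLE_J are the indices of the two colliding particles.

Answer: 1/2 0 1

Derivation:
Pair (0,1): pos 15,19 vel 4,-4 -> gap=4, closing at 8/unit, collide at t=1/2
Earliest collision: t=1/2 between 0 and 1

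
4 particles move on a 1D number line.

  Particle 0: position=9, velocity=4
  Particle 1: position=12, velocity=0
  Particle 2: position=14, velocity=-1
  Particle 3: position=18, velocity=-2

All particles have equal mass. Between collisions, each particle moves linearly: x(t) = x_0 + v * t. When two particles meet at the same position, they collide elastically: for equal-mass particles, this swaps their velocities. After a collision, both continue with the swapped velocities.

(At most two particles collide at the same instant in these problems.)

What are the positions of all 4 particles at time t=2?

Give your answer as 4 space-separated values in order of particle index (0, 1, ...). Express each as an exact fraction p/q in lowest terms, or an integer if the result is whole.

Answer: 12 12 14 17

Derivation:
Collision at t=3/4: particles 0 and 1 swap velocities; positions: p0=12 p1=12 p2=53/4 p3=33/2; velocities now: v0=0 v1=4 v2=-1 v3=-2
Collision at t=1: particles 1 and 2 swap velocities; positions: p0=12 p1=13 p2=13 p3=16; velocities now: v0=0 v1=-1 v2=4 v3=-2
Collision at t=3/2: particles 2 and 3 swap velocities; positions: p0=12 p1=25/2 p2=15 p3=15; velocities now: v0=0 v1=-1 v2=-2 v3=4
Collision at t=2: particles 0 and 1 swap velocities; positions: p0=12 p1=12 p2=14 p3=17; velocities now: v0=-1 v1=0 v2=-2 v3=4
Advance to t=2 (no further collisions before then); velocities: v0=-1 v1=0 v2=-2 v3=4; positions = 12 12 14 17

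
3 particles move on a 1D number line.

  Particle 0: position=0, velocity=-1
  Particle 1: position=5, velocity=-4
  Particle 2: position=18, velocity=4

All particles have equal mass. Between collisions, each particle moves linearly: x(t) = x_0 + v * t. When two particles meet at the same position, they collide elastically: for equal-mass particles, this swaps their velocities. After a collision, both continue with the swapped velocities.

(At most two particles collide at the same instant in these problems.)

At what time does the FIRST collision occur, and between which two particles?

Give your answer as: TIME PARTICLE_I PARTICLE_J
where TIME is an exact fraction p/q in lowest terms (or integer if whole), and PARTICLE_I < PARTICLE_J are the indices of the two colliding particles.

Pair (0,1): pos 0,5 vel -1,-4 -> gap=5, closing at 3/unit, collide at t=5/3
Pair (1,2): pos 5,18 vel -4,4 -> not approaching (rel speed -8 <= 0)
Earliest collision: t=5/3 between 0 and 1

Answer: 5/3 0 1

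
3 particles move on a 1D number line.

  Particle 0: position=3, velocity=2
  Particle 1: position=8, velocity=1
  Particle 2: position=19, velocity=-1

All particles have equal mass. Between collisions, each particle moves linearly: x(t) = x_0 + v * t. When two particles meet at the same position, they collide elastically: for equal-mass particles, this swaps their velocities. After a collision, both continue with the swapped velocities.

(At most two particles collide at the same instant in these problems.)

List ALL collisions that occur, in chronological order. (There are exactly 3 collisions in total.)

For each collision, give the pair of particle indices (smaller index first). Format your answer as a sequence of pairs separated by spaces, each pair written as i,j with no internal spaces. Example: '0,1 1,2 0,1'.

Answer: 0,1 1,2 0,1

Derivation:
Collision at t=5: particles 0 and 1 swap velocities; positions: p0=13 p1=13 p2=14; velocities now: v0=1 v1=2 v2=-1
Collision at t=16/3: particles 1 and 2 swap velocities; positions: p0=40/3 p1=41/3 p2=41/3; velocities now: v0=1 v1=-1 v2=2
Collision at t=11/2: particles 0 and 1 swap velocities; positions: p0=27/2 p1=27/2 p2=14; velocities now: v0=-1 v1=1 v2=2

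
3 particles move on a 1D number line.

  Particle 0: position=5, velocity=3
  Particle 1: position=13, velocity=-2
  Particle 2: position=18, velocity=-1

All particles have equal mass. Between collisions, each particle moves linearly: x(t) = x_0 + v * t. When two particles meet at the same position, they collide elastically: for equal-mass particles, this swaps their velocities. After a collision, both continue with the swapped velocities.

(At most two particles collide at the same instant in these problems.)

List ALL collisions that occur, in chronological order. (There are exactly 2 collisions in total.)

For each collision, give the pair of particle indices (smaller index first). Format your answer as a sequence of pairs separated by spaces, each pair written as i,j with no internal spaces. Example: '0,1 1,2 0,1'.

Answer: 0,1 1,2

Derivation:
Collision at t=8/5: particles 0 and 1 swap velocities; positions: p0=49/5 p1=49/5 p2=82/5; velocities now: v0=-2 v1=3 v2=-1
Collision at t=13/4: particles 1 and 2 swap velocities; positions: p0=13/2 p1=59/4 p2=59/4; velocities now: v0=-2 v1=-1 v2=3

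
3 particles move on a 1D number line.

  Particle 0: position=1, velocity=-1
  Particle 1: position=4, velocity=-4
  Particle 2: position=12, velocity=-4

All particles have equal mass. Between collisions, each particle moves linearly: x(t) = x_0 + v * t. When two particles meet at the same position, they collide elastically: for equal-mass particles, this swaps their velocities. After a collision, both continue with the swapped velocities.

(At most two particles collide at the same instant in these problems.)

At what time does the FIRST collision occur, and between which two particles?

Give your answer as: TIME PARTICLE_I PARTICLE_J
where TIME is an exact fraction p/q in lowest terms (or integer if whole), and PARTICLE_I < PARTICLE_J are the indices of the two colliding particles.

Pair (0,1): pos 1,4 vel -1,-4 -> gap=3, closing at 3/unit, collide at t=1
Pair (1,2): pos 4,12 vel -4,-4 -> not approaching (rel speed 0 <= 0)
Earliest collision: t=1 between 0 and 1

Answer: 1 0 1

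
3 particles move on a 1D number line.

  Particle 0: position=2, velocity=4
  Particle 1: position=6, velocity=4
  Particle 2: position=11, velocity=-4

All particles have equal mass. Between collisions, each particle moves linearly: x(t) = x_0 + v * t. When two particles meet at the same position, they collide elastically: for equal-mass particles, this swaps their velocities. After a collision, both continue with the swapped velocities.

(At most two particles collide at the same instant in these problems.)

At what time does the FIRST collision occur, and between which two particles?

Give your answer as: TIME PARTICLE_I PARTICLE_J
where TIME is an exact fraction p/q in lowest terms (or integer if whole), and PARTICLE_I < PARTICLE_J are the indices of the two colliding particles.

Answer: 5/8 1 2

Derivation:
Pair (0,1): pos 2,6 vel 4,4 -> not approaching (rel speed 0 <= 0)
Pair (1,2): pos 6,11 vel 4,-4 -> gap=5, closing at 8/unit, collide at t=5/8
Earliest collision: t=5/8 between 1 and 2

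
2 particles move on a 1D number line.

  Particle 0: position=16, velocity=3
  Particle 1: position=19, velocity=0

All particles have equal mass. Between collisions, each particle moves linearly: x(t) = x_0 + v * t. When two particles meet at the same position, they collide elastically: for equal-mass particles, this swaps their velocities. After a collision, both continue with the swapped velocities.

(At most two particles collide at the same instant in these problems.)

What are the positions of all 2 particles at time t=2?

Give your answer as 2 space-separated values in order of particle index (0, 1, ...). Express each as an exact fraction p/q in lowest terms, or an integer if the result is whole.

Answer: 19 22

Derivation:
Collision at t=1: particles 0 and 1 swap velocities; positions: p0=19 p1=19; velocities now: v0=0 v1=3
Advance to t=2 (no further collisions before then); velocities: v0=0 v1=3; positions = 19 22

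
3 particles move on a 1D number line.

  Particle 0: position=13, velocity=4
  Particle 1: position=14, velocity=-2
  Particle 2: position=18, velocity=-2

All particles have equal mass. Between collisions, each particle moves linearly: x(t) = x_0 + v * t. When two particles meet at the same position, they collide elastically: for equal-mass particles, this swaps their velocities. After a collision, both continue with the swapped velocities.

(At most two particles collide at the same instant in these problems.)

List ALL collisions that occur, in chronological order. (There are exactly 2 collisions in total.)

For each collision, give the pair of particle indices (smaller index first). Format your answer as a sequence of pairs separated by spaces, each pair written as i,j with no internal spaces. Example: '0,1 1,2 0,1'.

Collision at t=1/6: particles 0 and 1 swap velocities; positions: p0=41/3 p1=41/3 p2=53/3; velocities now: v0=-2 v1=4 v2=-2
Collision at t=5/6: particles 1 and 2 swap velocities; positions: p0=37/3 p1=49/3 p2=49/3; velocities now: v0=-2 v1=-2 v2=4

Answer: 0,1 1,2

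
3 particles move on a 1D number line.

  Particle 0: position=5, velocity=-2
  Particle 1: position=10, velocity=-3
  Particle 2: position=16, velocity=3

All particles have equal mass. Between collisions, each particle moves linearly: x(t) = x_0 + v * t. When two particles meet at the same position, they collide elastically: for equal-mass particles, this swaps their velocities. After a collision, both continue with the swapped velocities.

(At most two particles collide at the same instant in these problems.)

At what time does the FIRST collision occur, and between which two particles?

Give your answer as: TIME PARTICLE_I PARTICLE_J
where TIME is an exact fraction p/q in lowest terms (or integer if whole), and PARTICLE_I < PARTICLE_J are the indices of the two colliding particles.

Answer: 5 0 1

Derivation:
Pair (0,1): pos 5,10 vel -2,-3 -> gap=5, closing at 1/unit, collide at t=5
Pair (1,2): pos 10,16 vel -3,3 -> not approaching (rel speed -6 <= 0)
Earliest collision: t=5 between 0 and 1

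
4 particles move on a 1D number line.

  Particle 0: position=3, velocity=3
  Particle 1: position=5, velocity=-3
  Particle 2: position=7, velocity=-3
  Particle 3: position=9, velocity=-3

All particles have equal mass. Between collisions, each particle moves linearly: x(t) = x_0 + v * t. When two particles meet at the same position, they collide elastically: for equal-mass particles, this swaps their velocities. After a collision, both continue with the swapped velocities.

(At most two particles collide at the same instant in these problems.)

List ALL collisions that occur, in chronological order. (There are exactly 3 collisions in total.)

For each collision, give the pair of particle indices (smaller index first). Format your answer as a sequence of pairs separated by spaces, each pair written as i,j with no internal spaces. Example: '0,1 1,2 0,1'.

Answer: 0,1 1,2 2,3

Derivation:
Collision at t=1/3: particles 0 and 1 swap velocities; positions: p0=4 p1=4 p2=6 p3=8; velocities now: v0=-3 v1=3 v2=-3 v3=-3
Collision at t=2/3: particles 1 and 2 swap velocities; positions: p0=3 p1=5 p2=5 p3=7; velocities now: v0=-3 v1=-3 v2=3 v3=-3
Collision at t=1: particles 2 and 3 swap velocities; positions: p0=2 p1=4 p2=6 p3=6; velocities now: v0=-3 v1=-3 v2=-3 v3=3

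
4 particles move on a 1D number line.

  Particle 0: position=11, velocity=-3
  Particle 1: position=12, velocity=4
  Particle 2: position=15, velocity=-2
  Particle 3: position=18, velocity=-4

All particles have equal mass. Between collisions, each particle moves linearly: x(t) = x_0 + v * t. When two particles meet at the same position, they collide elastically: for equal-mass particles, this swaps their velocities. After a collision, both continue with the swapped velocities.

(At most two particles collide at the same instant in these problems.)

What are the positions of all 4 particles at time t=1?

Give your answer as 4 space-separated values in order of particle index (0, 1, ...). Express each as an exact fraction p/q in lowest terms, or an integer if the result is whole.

Collision at t=1/2: particles 1 and 2 swap velocities; positions: p0=19/2 p1=14 p2=14 p3=16; velocities now: v0=-3 v1=-2 v2=4 v3=-4
Collision at t=3/4: particles 2 and 3 swap velocities; positions: p0=35/4 p1=27/2 p2=15 p3=15; velocities now: v0=-3 v1=-2 v2=-4 v3=4
Advance to t=1 (no further collisions before then); velocities: v0=-3 v1=-2 v2=-4 v3=4; positions = 8 13 14 16

Answer: 8 13 14 16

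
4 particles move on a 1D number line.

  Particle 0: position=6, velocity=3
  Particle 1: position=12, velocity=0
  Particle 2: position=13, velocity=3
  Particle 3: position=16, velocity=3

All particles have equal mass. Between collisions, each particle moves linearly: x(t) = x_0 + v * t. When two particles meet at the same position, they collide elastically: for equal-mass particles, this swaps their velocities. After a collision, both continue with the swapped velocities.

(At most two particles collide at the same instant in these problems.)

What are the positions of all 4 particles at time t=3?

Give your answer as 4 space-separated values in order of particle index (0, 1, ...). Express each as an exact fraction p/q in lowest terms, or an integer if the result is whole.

Answer: 12 15 22 25

Derivation:
Collision at t=2: particles 0 and 1 swap velocities; positions: p0=12 p1=12 p2=19 p3=22; velocities now: v0=0 v1=3 v2=3 v3=3
Advance to t=3 (no further collisions before then); velocities: v0=0 v1=3 v2=3 v3=3; positions = 12 15 22 25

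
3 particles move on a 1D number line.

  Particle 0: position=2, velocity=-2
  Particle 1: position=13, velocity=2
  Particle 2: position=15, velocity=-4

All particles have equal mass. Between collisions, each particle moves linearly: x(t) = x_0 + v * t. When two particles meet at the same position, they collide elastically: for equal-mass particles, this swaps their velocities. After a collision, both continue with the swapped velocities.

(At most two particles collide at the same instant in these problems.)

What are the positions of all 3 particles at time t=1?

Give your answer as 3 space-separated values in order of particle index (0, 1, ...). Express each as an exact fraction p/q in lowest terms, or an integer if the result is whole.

Collision at t=1/3: particles 1 and 2 swap velocities; positions: p0=4/3 p1=41/3 p2=41/3; velocities now: v0=-2 v1=-4 v2=2
Advance to t=1 (no further collisions before then); velocities: v0=-2 v1=-4 v2=2; positions = 0 11 15

Answer: 0 11 15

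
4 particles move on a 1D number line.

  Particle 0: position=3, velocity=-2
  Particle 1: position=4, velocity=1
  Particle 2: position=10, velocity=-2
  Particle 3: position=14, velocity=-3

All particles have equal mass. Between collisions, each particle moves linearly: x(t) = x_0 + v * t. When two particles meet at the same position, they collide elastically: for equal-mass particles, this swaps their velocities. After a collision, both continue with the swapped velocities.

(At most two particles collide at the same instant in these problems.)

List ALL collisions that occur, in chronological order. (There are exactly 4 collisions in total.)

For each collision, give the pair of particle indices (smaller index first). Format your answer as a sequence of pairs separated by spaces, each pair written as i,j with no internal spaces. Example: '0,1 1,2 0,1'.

Collision at t=2: particles 1 and 2 swap velocities; positions: p0=-1 p1=6 p2=6 p3=8; velocities now: v0=-2 v1=-2 v2=1 v3=-3
Collision at t=5/2: particles 2 and 3 swap velocities; positions: p0=-2 p1=5 p2=13/2 p3=13/2; velocities now: v0=-2 v1=-2 v2=-3 v3=1
Collision at t=4: particles 1 and 2 swap velocities; positions: p0=-5 p1=2 p2=2 p3=8; velocities now: v0=-2 v1=-3 v2=-2 v3=1
Collision at t=11: particles 0 and 1 swap velocities; positions: p0=-19 p1=-19 p2=-12 p3=15; velocities now: v0=-3 v1=-2 v2=-2 v3=1

Answer: 1,2 2,3 1,2 0,1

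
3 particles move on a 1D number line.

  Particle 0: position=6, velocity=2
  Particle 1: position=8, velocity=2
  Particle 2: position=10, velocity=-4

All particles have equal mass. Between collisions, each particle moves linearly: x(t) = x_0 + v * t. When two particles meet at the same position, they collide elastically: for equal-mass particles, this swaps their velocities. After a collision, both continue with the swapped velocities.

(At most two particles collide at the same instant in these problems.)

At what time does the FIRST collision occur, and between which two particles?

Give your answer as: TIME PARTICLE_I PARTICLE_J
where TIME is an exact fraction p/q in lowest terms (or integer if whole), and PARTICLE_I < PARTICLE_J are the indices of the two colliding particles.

Answer: 1/3 1 2

Derivation:
Pair (0,1): pos 6,8 vel 2,2 -> not approaching (rel speed 0 <= 0)
Pair (1,2): pos 8,10 vel 2,-4 -> gap=2, closing at 6/unit, collide at t=1/3
Earliest collision: t=1/3 between 1 and 2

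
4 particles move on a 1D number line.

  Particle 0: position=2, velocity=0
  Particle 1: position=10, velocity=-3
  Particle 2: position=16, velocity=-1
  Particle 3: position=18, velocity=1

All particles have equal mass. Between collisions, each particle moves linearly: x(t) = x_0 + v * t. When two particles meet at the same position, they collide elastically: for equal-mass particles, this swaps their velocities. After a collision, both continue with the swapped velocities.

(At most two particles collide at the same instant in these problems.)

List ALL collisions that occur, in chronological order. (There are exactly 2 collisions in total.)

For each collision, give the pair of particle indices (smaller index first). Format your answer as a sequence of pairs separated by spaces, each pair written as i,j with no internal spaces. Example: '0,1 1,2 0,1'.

Answer: 0,1 1,2

Derivation:
Collision at t=8/3: particles 0 and 1 swap velocities; positions: p0=2 p1=2 p2=40/3 p3=62/3; velocities now: v0=-3 v1=0 v2=-1 v3=1
Collision at t=14: particles 1 and 2 swap velocities; positions: p0=-32 p1=2 p2=2 p3=32; velocities now: v0=-3 v1=-1 v2=0 v3=1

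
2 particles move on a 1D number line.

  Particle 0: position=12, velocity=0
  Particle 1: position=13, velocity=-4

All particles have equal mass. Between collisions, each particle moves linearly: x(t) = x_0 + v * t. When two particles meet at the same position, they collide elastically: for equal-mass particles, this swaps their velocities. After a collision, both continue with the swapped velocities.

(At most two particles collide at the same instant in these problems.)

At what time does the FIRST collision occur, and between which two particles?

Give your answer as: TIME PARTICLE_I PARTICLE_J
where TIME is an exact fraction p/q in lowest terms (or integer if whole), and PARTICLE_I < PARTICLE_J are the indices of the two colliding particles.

Pair (0,1): pos 12,13 vel 0,-4 -> gap=1, closing at 4/unit, collide at t=1/4
Earliest collision: t=1/4 between 0 and 1

Answer: 1/4 0 1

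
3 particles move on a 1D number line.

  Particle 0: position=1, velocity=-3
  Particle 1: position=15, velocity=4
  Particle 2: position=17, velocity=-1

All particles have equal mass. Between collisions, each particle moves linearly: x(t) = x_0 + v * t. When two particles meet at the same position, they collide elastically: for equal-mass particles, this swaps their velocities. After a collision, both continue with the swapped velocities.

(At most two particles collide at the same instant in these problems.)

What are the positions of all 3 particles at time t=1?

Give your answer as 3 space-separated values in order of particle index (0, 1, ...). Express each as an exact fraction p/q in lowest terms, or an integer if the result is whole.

Answer: -2 16 19

Derivation:
Collision at t=2/5: particles 1 and 2 swap velocities; positions: p0=-1/5 p1=83/5 p2=83/5; velocities now: v0=-3 v1=-1 v2=4
Advance to t=1 (no further collisions before then); velocities: v0=-3 v1=-1 v2=4; positions = -2 16 19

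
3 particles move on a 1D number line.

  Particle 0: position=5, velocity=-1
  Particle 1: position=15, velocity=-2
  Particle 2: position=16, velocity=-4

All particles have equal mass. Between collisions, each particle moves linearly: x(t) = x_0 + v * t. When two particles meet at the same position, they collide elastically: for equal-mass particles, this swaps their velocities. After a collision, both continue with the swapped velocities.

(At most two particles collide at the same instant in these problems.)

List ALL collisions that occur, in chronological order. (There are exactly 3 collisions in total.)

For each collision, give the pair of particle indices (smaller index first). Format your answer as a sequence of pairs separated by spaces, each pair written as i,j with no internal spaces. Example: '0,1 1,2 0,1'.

Collision at t=1/2: particles 1 and 2 swap velocities; positions: p0=9/2 p1=14 p2=14; velocities now: v0=-1 v1=-4 v2=-2
Collision at t=11/3: particles 0 and 1 swap velocities; positions: p0=4/3 p1=4/3 p2=23/3; velocities now: v0=-4 v1=-1 v2=-2
Collision at t=10: particles 1 and 2 swap velocities; positions: p0=-24 p1=-5 p2=-5; velocities now: v0=-4 v1=-2 v2=-1

Answer: 1,2 0,1 1,2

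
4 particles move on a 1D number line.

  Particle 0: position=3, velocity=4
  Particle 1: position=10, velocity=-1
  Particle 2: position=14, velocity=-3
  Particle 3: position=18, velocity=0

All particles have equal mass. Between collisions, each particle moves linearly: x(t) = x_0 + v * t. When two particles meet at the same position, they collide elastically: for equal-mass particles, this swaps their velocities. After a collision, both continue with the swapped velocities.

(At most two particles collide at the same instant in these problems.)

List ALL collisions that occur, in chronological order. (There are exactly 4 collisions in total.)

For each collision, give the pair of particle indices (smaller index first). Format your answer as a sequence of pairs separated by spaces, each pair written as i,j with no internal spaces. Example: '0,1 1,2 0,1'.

Answer: 0,1 1,2 0,1 2,3

Derivation:
Collision at t=7/5: particles 0 and 1 swap velocities; positions: p0=43/5 p1=43/5 p2=49/5 p3=18; velocities now: v0=-1 v1=4 v2=-3 v3=0
Collision at t=11/7: particles 1 and 2 swap velocities; positions: p0=59/7 p1=65/7 p2=65/7 p3=18; velocities now: v0=-1 v1=-3 v2=4 v3=0
Collision at t=2: particles 0 and 1 swap velocities; positions: p0=8 p1=8 p2=11 p3=18; velocities now: v0=-3 v1=-1 v2=4 v3=0
Collision at t=15/4: particles 2 and 3 swap velocities; positions: p0=11/4 p1=25/4 p2=18 p3=18; velocities now: v0=-3 v1=-1 v2=0 v3=4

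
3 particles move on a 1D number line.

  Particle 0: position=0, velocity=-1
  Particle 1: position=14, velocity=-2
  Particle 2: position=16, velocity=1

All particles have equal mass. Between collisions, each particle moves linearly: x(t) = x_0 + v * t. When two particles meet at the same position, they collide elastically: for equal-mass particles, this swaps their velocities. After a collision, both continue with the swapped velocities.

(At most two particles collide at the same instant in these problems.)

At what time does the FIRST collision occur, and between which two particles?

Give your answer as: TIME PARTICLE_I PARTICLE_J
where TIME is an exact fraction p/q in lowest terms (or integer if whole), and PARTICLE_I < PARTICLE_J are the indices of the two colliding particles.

Pair (0,1): pos 0,14 vel -1,-2 -> gap=14, closing at 1/unit, collide at t=14
Pair (1,2): pos 14,16 vel -2,1 -> not approaching (rel speed -3 <= 0)
Earliest collision: t=14 between 0 and 1

Answer: 14 0 1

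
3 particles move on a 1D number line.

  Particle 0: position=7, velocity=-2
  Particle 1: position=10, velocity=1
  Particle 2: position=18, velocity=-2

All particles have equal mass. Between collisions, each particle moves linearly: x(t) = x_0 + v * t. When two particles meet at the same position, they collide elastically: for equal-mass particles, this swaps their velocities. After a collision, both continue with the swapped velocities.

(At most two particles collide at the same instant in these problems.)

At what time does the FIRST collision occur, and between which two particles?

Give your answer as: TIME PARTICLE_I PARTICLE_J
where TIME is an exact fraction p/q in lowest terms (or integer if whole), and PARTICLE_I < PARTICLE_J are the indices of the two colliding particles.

Answer: 8/3 1 2

Derivation:
Pair (0,1): pos 7,10 vel -2,1 -> not approaching (rel speed -3 <= 0)
Pair (1,2): pos 10,18 vel 1,-2 -> gap=8, closing at 3/unit, collide at t=8/3
Earliest collision: t=8/3 between 1 and 2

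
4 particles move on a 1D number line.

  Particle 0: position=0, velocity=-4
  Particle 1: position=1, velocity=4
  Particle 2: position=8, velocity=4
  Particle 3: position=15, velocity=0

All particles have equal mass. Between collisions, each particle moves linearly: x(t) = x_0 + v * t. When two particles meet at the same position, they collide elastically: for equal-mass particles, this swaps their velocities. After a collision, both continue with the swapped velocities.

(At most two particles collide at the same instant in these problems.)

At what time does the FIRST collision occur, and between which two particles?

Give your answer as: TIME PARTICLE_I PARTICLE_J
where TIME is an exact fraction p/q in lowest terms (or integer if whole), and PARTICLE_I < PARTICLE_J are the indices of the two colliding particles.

Answer: 7/4 2 3

Derivation:
Pair (0,1): pos 0,1 vel -4,4 -> not approaching (rel speed -8 <= 0)
Pair (1,2): pos 1,8 vel 4,4 -> not approaching (rel speed 0 <= 0)
Pair (2,3): pos 8,15 vel 4,0 -> gap=7, closing at 4/unit, collide at t=7/4
Earliest collision: t=7/4 between 2 and 3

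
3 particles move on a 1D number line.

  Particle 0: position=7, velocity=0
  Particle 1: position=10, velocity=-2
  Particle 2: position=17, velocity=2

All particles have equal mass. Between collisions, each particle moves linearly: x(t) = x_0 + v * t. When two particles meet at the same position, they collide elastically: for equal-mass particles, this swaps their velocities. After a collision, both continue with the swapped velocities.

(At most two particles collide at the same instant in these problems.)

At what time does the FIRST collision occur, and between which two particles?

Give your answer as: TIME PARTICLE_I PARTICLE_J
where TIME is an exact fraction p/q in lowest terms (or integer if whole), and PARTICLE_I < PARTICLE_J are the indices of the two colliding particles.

Answer: 3/2 0 1

Derivation:
Pair (0,1): pos 7,10 vel 0,-2 -> gap=3, closing at 2/unit, collide at t=3/2
Pair (1,2): pos 10,17 vel -2,2 -> not approaching (rel speed -4 <= 0)
Earliest collision: t=3/2 between 0 and 1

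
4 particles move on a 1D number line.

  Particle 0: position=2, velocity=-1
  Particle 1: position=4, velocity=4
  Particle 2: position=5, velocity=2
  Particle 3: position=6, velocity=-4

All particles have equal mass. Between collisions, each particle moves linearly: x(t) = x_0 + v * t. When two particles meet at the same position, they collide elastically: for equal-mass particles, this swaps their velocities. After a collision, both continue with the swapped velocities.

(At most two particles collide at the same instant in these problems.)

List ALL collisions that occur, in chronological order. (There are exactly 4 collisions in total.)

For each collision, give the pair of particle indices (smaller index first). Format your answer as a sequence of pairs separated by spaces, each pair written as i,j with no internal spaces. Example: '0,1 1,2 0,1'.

Collision at t=1/6: particles 2 and 3 swap velocities; positions: p0=11/6 p1=14/3 p2=16/3 p3=16/3; velocities now: v0=-1 v1=4 v2=-4 v3=2
Collision at t=1/4: particles 1 and 2 swap velocities; positions: p0=7/4 p1=5 p2=5 p3=11/2; velocities now: v0=-1 v1=-4 v2=4 v3=2
Collision at t=1/2: particles 2 and 3 swap velocities; positions: p0=3/2 p1=4 p2=6 p3=6; velocities now: v0=-1 v1=-4 v2=2 v3=4
Collision at t=4/3: particles 0 and 1 swap velocities; positions: p0=2/3 p1=2/3 p2=23/3 p3=28/3; velocities now: v0=-4 v1=-1 v2=2 v3=4

Answer: 2,3 1,2 2,3 0,1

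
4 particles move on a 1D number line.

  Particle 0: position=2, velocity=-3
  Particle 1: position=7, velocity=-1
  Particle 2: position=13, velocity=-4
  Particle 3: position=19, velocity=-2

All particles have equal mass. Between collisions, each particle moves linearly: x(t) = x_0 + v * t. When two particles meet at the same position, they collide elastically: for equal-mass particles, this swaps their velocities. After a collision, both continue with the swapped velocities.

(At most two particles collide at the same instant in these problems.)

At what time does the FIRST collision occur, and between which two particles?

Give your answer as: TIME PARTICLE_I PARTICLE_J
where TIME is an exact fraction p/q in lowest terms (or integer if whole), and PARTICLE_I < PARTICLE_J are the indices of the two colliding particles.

Pair (0,1): pos 2,7 vel -3,-1 -> not approaching (rel speed -2 <= 0)
Pair (1,2): pos 7,13 vel -1,-4 -> gap=6, closing at 3/unit, collide at t=2
Pair (2,3): pos 13,19 vel -4,-2 -> not approaching (rel speed -2 <= 0)
Earliest collision: t=2 between 1 and 2

Answer: 2 1 2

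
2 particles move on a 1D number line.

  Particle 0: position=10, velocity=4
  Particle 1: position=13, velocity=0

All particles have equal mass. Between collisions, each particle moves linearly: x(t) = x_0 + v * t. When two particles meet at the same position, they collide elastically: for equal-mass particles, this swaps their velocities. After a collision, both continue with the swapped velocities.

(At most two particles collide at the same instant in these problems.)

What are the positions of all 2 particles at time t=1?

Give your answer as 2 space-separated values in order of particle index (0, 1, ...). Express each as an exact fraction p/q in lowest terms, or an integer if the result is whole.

Collision at t=3/4: particles 0 and 1 swap velocities; positions: p0=13 p1=13; velocities now: v0=0 v1=4
Advance to t=1 (no further collisions before then); velocities: v0=0 v1=4; positions = 13 14

Answer: 13 14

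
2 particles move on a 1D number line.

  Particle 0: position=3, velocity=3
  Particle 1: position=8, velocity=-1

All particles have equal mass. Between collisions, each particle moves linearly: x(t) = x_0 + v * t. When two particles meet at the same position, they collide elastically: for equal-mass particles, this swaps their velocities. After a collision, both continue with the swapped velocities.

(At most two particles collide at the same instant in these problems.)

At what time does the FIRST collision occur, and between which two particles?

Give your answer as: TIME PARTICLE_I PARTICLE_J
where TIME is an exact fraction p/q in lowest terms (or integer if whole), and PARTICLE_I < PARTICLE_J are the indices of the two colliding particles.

Answer: 5/4 0 1

Derivation:
Pair (0,1): pos 3,8 vel 3,-1 -> gap=5, closing at 4/unit, collide at t=5/4
Earliest collision: t=5/4 between 0 and 1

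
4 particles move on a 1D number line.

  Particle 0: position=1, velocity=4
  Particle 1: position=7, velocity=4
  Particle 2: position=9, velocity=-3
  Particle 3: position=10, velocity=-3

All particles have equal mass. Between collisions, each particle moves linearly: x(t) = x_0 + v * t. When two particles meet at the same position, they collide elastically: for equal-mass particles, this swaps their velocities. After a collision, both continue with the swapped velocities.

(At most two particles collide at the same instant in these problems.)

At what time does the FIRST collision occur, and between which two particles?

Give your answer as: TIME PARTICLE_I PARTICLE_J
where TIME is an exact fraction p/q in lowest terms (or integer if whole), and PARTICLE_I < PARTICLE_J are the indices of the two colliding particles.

Pair (0,1): pos 1,7 vel 4,4 -> not approaching (rel speed 0 <= 0)
Pair (1,2): pos 7,9 vel 4,-3 -> gap=2, closing at 7/unit, collide at t=2/7
Pair (2,3): pos 9,10 vel -3,-3 -> not approaching (rel speed 0 <= 0)
Earliest collision: t=2/7 between 1 and 2

Answer: 2/7 1 2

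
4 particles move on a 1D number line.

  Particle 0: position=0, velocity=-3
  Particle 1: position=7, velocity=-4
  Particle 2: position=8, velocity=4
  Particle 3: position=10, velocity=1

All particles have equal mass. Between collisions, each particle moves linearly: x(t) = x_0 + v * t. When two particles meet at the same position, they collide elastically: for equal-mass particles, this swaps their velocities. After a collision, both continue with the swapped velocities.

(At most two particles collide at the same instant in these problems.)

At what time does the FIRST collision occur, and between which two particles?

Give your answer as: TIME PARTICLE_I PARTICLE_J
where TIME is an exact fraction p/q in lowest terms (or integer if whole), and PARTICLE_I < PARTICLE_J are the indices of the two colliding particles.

Pair (0,1): pos 0,7 vel -3,-4 -> gap=7, closing at 1/unit, collide at t=7
Pair (1,2): pos 7,8 vel -4,4 -> not approaching (rel speed -8 <= 0)
Pair (2,3): pos 8,10 vel 4,1 -> gap=2, closing at 3/unit, collide at t=2/3
Earliest collision: t=2/3 between 2 and 3

Answer: 2/3 2 3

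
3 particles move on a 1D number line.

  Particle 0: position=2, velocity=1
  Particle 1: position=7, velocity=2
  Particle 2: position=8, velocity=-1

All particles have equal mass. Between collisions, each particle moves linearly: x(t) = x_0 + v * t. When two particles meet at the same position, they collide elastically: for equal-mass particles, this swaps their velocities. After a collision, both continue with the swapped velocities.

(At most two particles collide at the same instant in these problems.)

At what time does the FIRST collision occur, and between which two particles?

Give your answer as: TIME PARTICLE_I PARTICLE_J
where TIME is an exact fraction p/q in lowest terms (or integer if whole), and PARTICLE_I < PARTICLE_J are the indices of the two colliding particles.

Answer: 1/3 1 2

Derivation:
Pair (0,1): pos 2,7 vel 1,2 -> not approaching (rel speed -1 <= 0)
Pair (1,2): pos 7,8 vel 2,-1 -> gap=1, closing at 3/unit, collide at t=1/3
Earliest collision: t=1/3 between 1 and 2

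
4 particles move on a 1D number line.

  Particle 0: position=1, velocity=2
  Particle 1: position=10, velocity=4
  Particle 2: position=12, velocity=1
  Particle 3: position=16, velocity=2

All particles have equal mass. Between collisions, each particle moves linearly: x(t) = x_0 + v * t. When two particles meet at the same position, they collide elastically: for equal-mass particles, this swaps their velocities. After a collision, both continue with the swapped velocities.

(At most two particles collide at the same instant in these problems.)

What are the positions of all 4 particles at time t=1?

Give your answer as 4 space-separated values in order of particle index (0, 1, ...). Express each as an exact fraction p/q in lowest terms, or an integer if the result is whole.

Answer: 3 13 14 18

Derivation:
Collision at t=2/3: particles 1 and 2 swap velocities; positions: p0=7/3 p1=38/3 p2=38/3 p3=52/3; velocities now: v0=2 v1=1 v2=4 v3=2
Advance to t=1 (no further collisions before then); velocities: v0=2 v1=1 v2=4 v3=2; positions = 3 13 14 18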